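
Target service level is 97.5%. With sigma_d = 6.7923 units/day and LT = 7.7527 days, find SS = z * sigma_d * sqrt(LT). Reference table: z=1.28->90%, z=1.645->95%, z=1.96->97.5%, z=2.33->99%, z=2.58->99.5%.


From the table, SL = 97.5% corresponds to z = 1.96
sqrt(LT) = sqrt(7.7527) = 2.7844
SS = 1.96 * 6.7923 * 2.7844 = 37.0680

37.0680 units


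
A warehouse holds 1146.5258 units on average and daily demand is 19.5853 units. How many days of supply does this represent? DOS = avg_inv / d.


DOS = 1146.5258 / 19.5853 = 58.5401

58.5401 days


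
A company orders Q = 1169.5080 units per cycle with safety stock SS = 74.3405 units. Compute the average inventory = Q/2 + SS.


Q/2 = 584.7540
Avg = 584.7540 + 74.3405 = 659.0945

659.0945 units


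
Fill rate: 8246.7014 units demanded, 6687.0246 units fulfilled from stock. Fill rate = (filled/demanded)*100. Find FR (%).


FR = 6687.0246 / 8246.7014 * 100 = 81.0873

81.0873%


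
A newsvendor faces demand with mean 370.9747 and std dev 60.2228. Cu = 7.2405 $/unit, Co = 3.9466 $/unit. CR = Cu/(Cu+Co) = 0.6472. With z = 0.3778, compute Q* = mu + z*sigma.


CR = Cu/(Cu+Co) = 7.2405/(7.2405+3.9466) = 0.6472
z = 0.3778
Q* = 370.9747 + 0.3778 * 60.2228 = 393.7269

393.7269 units


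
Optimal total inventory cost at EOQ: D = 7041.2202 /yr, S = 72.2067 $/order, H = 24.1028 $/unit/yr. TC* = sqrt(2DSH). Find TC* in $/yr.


2*D*S*H = 24508849.0068
TC* = sqrt(24508849.0068) = 4950.6413

4950.6413 $/yr


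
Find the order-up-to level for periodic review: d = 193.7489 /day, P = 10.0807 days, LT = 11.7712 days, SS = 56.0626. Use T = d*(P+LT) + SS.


P + LT = 21.8519
d*(P+LT) = 193.7489 * 21.8519 = 4233.7816
T = 4233.7816 + 56.0626 = 4289.8442

4289.8442 units


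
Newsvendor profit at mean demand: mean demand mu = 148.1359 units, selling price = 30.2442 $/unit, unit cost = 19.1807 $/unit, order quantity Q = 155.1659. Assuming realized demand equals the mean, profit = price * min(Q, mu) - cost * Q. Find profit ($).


Sales at mu = min(155.1659, 148.1359) = 148.1359
Revenue = 30.2442 * 148.1359 = 4480.2518
Total cost = 19.1807 * 155.1659 = 2976.1906
Profit = 4480.2518 - 2976.1906 = 1504.0612

1504.0612 $


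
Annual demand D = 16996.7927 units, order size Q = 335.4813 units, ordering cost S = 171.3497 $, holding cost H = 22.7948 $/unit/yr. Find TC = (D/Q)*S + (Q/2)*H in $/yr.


Ordering cost = D*S/Q = 8681.2449
Holding cost = Q*H/2 = 3823.6146
TC = 8681.2449 + 3823.6146 = 12504.8595

12504.8595 $/yr


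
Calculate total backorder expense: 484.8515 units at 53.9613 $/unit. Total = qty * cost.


Total = 484.8515 * 53.9613 = 26163.2172

26163.2172 $


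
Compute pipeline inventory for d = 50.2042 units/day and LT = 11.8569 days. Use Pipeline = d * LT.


Pipeline = 50.2042 * 11.8569 = 595.2662

595.2662 units


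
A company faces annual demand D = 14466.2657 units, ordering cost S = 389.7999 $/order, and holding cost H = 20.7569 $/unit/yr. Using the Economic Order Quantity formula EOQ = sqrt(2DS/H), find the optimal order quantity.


2*D*S = 2 * 14466.2657 * 389.7999 = 11277897.8465
2*D*S/H = 543332.4748
EOQ = sqrt(543332.4748) = 737.1109

737.1109 units


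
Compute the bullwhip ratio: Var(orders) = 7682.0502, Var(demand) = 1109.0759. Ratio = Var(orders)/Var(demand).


BW = 7682.0502 / 1109.0759 = 6.9265

6.9265


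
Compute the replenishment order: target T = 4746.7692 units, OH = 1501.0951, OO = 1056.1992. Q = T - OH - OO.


Inventory position = OH + OO = 1501.0951 + 1056.1992 = 2557.2943
Q = 4746.7692 - 2557.2943 = 2189.4749

2189.4749 units


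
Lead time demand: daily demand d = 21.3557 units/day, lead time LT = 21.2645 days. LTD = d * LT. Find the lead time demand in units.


LTD = 21.3557 * 21.2645 = 454.1183

454.1183 units


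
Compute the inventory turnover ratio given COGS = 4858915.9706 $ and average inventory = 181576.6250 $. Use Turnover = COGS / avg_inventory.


Turnover = 4858915.9706 / 181576.6250 = 26.7596

26.7596


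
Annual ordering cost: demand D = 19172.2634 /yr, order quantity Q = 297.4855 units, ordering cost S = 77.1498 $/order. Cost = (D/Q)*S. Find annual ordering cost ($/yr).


Number of orders = D/Q = 64.4477
Cost = 64.4477 * 77.1498 = 4972.1290

4972.1290 $/yr


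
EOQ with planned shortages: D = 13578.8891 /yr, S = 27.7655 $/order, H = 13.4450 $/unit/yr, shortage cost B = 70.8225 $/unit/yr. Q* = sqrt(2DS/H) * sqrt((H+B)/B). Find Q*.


sqrt(2DS/H) = 236.8206
sqrt((H+B)/B) = 1.0908
Q* = 236.8206 * 1.0908 = 258.3235

258.3235 units


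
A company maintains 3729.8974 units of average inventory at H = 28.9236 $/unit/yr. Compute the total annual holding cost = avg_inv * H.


Cost = 3729.8974 * 28.9236 = 107882.0604

107882.0604 $/yr


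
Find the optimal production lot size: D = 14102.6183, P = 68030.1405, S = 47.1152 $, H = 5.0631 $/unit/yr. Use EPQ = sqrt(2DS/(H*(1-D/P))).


1 - D/P = 1 - 0.2073 = 0.7927
H*(1-D/P) = 4.0135
2DS = 1328895.3635
EPQ = sqrt(331104.5758) = 575.4169

575.4169 units


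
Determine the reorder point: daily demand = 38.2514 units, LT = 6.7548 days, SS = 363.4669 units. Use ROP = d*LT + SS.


d*LT = 38.2514 * 6.7548 = 258.3806
ROP = 258.3806 + 363.4669 = 621.8475

621.8475 units


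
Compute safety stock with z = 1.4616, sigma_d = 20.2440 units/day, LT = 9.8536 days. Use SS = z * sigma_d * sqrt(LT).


sqrt(LT) = sqrt(9.8536) = 3.1390
SS = 1.4616 * 20.2440 * 3.1390 = 92.8800

92.8800 units


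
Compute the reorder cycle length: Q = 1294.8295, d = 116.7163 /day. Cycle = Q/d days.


Cycle = 1294.8295 / 116.7163 = 11.0938

11.0938 days


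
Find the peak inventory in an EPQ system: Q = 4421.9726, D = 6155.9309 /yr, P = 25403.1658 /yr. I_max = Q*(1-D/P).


D/P = 0.2423
1 - D/P = 0.7577
I_max = 4421.9726 * 0.7577 = 3350.3992

3350.3992 units


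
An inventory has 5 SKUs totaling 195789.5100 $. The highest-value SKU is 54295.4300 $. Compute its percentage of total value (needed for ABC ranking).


Top item = 54295.4300
Total = 195789.5100
Percentage = 54295.4300 / 195789.5100 * 100 = 27.7315

27.7315%


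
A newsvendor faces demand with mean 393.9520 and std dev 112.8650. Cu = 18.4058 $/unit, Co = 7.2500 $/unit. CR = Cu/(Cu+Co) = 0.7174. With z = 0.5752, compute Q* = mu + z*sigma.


CR = Cu/(Cu+Co) = 18.4058/(18.4058+7.2500) = 0.7174
z = 0.5752
Q* = 393.9520 + 0.5752 * 112.8650 = 458.8719

458.8719 units


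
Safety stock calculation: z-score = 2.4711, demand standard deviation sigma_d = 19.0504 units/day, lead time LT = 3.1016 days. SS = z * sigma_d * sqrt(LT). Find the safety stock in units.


sqrt(LT) = sqrt(3.1016) = 1.7611
SS = 2.4711 * 19.0504 * 1.7611 = 82.9063

82.9063 units


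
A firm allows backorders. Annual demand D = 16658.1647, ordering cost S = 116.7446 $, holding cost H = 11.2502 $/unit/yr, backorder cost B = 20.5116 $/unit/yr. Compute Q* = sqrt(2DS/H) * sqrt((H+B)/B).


sqrt(2DS/H) = 587.9858
sqrt((H+B)/B) = 1.2444
Q* = 587.9858 * 1.2444 = 731.6774

731.6774 units


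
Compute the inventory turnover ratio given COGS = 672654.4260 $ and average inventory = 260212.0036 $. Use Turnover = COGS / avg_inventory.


Turnover = 672654.4260 / 260212.0036 = 2.5850

2.5850


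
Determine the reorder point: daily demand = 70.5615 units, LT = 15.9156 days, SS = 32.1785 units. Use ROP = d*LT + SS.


d*LT = 70.5615 * 15.9156 = 1123.0286
ROP = 1123.0286 + 32.1785 = 1155.2071

1155.2071 units


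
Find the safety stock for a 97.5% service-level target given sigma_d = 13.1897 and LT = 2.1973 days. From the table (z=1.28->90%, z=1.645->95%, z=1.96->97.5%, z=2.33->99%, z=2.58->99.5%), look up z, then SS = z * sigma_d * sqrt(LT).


From the table, SL = 97.5% corresponds to z = 1.96
sqrt(LT) = sqrt(2.1973) = 1.4823
SS = 1.96 * 13.1897 * 1.4823 = 38.3209

38.3209 units


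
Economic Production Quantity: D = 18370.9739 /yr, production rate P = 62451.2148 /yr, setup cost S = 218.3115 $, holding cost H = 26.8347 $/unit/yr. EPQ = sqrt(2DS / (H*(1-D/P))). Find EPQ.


1 - D/P = 1 - 0.2942 = 0.7058
H*(1-D/P) = 18.9409
2DS = 8021189.7371
EPQ = sqrt(423485.9209) = 650.7580

650.7580 units


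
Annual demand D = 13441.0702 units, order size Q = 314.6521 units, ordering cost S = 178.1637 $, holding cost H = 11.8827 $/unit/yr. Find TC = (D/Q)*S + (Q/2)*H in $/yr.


Ordering cost = D*S/Q = 7610.6621
Holding cost = Q*H/2 = 1869.4583
TC = 7610.6621 + 1869.4583 = 9480.1203

9480.1203 $/yr


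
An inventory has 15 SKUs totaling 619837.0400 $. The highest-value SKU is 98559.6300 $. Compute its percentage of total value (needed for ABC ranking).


Top item = 98559.6300
Total = 619837.0400
Percentage = 98559.6300 / 619837.0400 * 100 = 15.9009

15.9009%


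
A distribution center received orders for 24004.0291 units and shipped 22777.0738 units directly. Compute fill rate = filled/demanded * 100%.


FR = 22777.0738 / 24004.0291 * 100 = 94.8885

94.8885%


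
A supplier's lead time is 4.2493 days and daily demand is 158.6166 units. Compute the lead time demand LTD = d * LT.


LTD = 158.6166 * 4.2493 = 674.0095

674.0095 units


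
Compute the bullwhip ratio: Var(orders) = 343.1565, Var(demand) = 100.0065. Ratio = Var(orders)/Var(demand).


BW = 343.1565 / 100.0065 = 3.4313

3.4313


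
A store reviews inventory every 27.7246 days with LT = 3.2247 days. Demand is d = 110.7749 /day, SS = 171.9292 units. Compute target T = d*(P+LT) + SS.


P + LT = 30.9493
d*(P+LT) = 110.7749 * 30.9493 = 3428.4056
T = 3428.4056 + 171.9292 = 3600.3348

3600.3348 units


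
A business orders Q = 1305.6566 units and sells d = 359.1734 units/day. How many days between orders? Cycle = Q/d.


Cycle = 1305.6566 / 359.1734 = 3.6352

3.6352 days


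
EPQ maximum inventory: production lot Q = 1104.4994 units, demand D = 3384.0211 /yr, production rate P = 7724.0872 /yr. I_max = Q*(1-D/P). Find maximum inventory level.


D/P = 0.4381
1 - D/P = 0.5619
I_max = 1104.4994 * 0.5619 = 620.6041

620.6041 units


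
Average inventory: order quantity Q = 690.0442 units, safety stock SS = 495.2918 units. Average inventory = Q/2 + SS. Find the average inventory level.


Q/2 = 345.0221
Avg = 345.0221 + 495.2918 = 840.3139

840.3139 units


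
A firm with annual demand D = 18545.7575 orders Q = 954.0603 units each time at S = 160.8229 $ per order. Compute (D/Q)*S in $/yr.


Number of orders = D/Q = 19.4388
Cost = 19.4388 * 160.8229 = 3126.1992

3126.1992 $/yr


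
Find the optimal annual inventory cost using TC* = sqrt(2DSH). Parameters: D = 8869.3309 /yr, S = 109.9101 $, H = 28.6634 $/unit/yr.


2*D*S*H = 55883829.7630
TC* = sqrt(55883829.7630) = 7475.5488

7475.5488 $/yr


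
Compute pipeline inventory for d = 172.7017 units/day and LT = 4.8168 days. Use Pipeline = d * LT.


Pipeline = 172.7017 * 4.8168 = 831.8695

831.8695 units


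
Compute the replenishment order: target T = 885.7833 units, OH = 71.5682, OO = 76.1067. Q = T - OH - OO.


Inventory position = OH + OO = 71.5682 + 76.1067 = 147.6749
Q = 885.7833 - 147.6749 = 738.1084

738.1084 units


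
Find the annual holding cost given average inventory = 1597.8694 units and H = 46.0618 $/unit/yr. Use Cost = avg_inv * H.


Cost = 1597.8694 * 46.0618 = 73600.7407

73600.7407 $/yr


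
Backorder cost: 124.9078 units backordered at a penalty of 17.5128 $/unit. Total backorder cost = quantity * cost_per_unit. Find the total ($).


Total = 124.9078 * 17.5128 = 2187.4853

2187.4853 $


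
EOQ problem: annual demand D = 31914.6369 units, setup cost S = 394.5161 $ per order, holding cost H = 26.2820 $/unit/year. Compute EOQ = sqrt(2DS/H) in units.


2*D*S = 2 * 31914.6369 * 394.5161 = 25181676.1654
2*D*S/H = 958133.9383
EOQ = sqrt(958133.9383) = 978.8432

978.8432 units


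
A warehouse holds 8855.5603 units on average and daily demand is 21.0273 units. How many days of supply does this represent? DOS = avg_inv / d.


DOS = 8855.5603 / 21.0273 = 421.1459

421.1459 days


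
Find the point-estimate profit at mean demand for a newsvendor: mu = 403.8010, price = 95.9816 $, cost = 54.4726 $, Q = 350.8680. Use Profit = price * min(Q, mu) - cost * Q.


Sales at mu = min(350.8680, 403.8010) = 350.8680
Revenue = 95.9816 * 350.8680 = 33676.8720
Total cost = 54.4726 * 350.8680 = 19112.6922
Profit = 33676.8720 - 19112.6922 = 14564.1798

14564.1798 $


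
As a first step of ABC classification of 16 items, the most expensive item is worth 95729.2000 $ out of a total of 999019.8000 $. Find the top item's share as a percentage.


Top item = 95729.2000
Total = 999019.8000
Percentage = 95729.2000 / 999019.8000 * 100 = 9.5823

9.5823%


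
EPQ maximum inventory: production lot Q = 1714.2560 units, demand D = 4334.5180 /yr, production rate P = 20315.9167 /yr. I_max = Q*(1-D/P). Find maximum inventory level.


D/P = 0.2134
1 - D/P = 0.7866
I_max = 1714.2560 * 0.7866 = 1348.5096

1348.5096 units


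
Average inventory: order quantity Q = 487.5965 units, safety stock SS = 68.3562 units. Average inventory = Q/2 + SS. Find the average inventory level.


Q/2 = 243.7982
Avg = 243.7982 + 68.3562 = 312.1544

312.1544 units


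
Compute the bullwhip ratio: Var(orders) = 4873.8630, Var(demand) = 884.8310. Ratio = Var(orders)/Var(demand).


BW = 4873.8630 / 884.8310 = 5.5082

5.5082


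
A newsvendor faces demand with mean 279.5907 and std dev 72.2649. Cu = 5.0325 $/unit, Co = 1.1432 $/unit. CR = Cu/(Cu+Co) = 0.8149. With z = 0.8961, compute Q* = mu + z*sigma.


CR = Cu/(Cu+Co) = 5.0325/(5.0325+1.1432) = 0.8149
z = 0.8961
Q* = 279.5907 + 0.8961 * 72.2649 = 344.3473

344.3473 units


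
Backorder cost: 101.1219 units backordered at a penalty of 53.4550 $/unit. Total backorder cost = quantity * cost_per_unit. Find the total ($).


Total = 101.1219 * 53.4550 = 5405.4712

5405.4712 $


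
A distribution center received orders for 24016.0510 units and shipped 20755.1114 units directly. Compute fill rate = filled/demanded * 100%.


FR = 20755.1114 / 24016.0510 * 100 = 86.4218

86.4218%


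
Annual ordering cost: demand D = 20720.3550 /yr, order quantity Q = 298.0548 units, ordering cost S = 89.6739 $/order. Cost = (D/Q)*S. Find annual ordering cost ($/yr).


Number of orders = D/Q = 69.5186
Cost = 69.5186 * 89.6739 = 6234.0048

6234.0048 $/yr


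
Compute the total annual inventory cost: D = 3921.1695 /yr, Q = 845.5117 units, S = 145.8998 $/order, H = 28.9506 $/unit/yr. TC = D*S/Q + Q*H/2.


Ordering cost = D*S/Q = 676.6291
Holding cost = Q*H/2 = 12239.0355
TC = 676.6291 + 12239.0355 = 12915.6646

12915.6646 $/yr


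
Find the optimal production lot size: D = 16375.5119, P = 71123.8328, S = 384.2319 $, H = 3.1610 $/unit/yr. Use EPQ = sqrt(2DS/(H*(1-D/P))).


1 - D/P = 1 - 0.2302 = 0.7698
H*(1-D/P) = 2.4332
2DS = 12583988.1016
EPQ = sqrt(5171757.4809) = 2274.1498

2274.1498 units


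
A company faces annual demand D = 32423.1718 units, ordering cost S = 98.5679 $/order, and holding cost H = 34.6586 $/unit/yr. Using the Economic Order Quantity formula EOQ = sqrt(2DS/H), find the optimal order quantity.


2*D*S = 2 * 32423.1718 * 98.5679 = 6391767.9113
2*D*S/H = 184420.8338
EOQ = sqrt(184420.8338) = 429.4425

429.4425 units


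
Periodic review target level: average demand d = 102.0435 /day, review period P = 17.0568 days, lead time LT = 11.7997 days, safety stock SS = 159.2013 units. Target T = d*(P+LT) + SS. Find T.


P + LT = 28.8565
d*(P+LT) = 102.0435 * 28.8565 = 2944.6183
T = 2944.6183 + 159.2013 = 3103.8196

3103.8196 units


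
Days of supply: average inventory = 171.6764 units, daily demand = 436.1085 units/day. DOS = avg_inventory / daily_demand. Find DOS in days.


DOS = 171.6764 / 436.1085 = 0.3937

0.3937 days


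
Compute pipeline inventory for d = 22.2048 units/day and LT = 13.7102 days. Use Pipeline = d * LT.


Pipeline = 22.2048 * 13.7102 = 304.4322

304.4322 units


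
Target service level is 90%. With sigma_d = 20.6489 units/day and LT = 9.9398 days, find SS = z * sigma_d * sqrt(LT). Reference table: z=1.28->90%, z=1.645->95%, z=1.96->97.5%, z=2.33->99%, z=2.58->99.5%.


From the table, SL = 90% corresponds to z = 1.28
sqrt(LT) = sqrt(9.9398) = 3.1527
SS = 1.28 * 20.6489 * 3.1527 = 83.3289

83.3289 units


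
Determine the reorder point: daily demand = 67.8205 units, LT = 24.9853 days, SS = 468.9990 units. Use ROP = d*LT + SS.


d*LT = 67.8205 * 24.9853 = 1694.5155
ROP = 1694.5155 + 468.9990 = 2163.5145

2163.5145 units


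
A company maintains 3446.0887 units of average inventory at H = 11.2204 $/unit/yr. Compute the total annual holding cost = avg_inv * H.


Cost = 3446.0887 * 11.2204 = 38666.4936

38666.4936 $/yr


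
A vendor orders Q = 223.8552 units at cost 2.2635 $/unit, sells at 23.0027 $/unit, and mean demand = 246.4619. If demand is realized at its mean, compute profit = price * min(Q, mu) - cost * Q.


Sales at mu = min(223.8552, 246.4619) = 223.8552
Revenue = 23.0027 * 223.8552 = 5149.2740
Total cost = 2.2635 * 223.8552 = 506.6962
Profit = 5149.2740 - 506.6962 = 4642.5778

4642.5778 $


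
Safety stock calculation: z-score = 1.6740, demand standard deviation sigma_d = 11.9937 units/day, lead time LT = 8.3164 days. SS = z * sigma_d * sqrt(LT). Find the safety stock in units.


sqrt(LT) = sqrt(8.3164) = 2.8838
SS = 1.6740 * 11.9937 * 2.8838 = 57.8997

57.8997 units


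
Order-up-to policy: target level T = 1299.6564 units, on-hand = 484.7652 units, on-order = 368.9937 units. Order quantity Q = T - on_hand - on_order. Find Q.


Inventory position = OH + OO = 484.7652 + 368.9937 = 853.7589
Q = 1299.6564 - 853.7589 = 445.8975

445.8975 units


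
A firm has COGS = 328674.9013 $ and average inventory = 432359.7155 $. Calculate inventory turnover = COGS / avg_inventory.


Turnover = 328674.9013 / 432359.7155 = 0.7602

0.7602


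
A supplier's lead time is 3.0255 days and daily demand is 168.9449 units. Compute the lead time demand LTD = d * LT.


LTD = 168.9449 * 3.0255 = 511.1428

511.1428 units


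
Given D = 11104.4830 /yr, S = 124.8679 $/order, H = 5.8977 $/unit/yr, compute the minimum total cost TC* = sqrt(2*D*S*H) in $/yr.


2*D*S*H = 16355424.6490
TC* = sqrt(16355424.6490) = 4044.1841

4044.1841 $/yr


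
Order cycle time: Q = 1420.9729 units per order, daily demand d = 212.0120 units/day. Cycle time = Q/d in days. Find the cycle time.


Cycle = 1420.9729 / 212.0120 = 6.7023

6.7023 days


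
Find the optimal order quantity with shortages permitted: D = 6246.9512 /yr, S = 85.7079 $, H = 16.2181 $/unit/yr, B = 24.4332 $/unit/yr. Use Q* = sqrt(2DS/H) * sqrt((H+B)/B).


sqrt(2DS/H) = 256.9564
sqrt((H+B)/B) = 1.2899
Q* = 256.9564 * 1.2899 = 331.4412

331.4412 units


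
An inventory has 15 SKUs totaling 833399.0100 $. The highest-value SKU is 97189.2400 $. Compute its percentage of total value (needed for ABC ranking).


Top item = 97189.2400
Total = 833399.0100
Percentage = 97189.2400 / 833399.0100 * 100 = 11.6618

11.6618%


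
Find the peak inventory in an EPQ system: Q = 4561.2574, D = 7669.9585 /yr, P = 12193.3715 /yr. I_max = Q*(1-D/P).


D/P = 0.6290
1 - D/P = 0.3710
I_max = 4561.2574 * 0.3710 = 1692.1039

1692.1039 units


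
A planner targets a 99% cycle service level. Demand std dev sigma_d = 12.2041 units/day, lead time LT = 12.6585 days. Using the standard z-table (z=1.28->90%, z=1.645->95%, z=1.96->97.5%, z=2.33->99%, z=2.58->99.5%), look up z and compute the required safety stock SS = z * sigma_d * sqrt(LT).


From the table, SL = 99% corresponds to z = 2.33
sqrt(LT) = sqrt(12.6585) = 3.5579
SS = 2.33 * 12.2041 * 3.5579 = 101.1702

101.1702 units


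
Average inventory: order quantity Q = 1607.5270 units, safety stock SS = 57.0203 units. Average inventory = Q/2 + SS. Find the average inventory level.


Q/2 = 803.7635
Avg = 803.7635 + 57.0203 = 860.7838

860.7838 units


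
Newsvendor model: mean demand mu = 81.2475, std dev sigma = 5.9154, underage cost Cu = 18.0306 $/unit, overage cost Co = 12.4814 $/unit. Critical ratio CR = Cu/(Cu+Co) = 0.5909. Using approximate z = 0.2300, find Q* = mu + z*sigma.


CR = Cu/(Cu+Co) = 18.0306/(18.0306+12.4814) = 0.5909
z = 0.2300
Q* = 81.2475 + 0.2300 * 5.9154 = 82.6080

82.6080 units


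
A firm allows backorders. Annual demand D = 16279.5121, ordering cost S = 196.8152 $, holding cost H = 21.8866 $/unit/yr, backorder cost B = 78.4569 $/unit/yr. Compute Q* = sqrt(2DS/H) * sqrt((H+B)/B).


sqrt(2DS/H) = 541.0979
sqrt((H+B)/B) = 1.1309
Q* = 541.0979 * 1.1309 = 611.9345

611.9345 units


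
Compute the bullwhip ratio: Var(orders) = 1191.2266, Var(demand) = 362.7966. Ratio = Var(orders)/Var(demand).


BW = 1191.2266 / 362.7966 = 3.2835

3.2835


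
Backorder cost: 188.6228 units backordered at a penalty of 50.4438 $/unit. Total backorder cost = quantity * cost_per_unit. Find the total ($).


Total = 188.6228 * 50.4438 = 9514.8508

9514.8508 $


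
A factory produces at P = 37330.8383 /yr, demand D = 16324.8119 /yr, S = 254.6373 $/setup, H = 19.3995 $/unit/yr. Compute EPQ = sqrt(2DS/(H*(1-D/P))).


1 - D/P = 1 - 0.4373 = 0.5627
H*(1-D/P) = 10.9161
2DS = 8313812.0504
EPQ = sqrt(761611.5142) = 872.7036

872.7036 units


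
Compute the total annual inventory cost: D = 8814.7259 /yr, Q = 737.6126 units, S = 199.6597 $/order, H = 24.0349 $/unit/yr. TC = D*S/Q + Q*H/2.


Ordering cost = D*S/Q = 2386.0025
Holding cost = Q*H/2 = 8864.2225
TC = 2386.0025 + 8864.2225 = 11250.2251

11250.2251 $/yr


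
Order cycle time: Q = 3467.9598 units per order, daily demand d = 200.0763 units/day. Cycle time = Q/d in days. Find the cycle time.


Cycle = 3467.9598 / 200.0763 = 17.3332

17.3332 days


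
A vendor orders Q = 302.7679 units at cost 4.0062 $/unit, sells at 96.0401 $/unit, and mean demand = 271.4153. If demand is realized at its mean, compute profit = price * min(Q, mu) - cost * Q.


Sales at mu = min(302.7679, 271.4153) = 271.4153
Revenue = 96.0401 * 271.4153 = 26066.7526
Total cost = 4.0062 * 302.7679 = 1212.9488
Profit = 26066.7526 - 1212.9488 = 24853.8038

24853.8038 $


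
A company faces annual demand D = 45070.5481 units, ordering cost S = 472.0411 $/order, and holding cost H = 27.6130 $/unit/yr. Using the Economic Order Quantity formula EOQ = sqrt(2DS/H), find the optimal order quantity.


2*D*S = 2 * 45070.5481 * 472.0411 = 42550302.2055
2*D*S/H = 1540951.8055
EOQ = sqrt(1540951.8055) = 1241.3508

1241.3508 units


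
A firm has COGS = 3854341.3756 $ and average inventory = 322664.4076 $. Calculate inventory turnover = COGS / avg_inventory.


Turnover = 3854341.3756 / 322664.4076 = 11.9454

11.9454


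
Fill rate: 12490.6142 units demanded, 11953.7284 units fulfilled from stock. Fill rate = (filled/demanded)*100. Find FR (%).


FR = 11953.7284 / 12490.6142 * 100 = 95.7017

95.7017%


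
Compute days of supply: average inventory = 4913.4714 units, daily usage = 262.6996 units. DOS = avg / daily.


DOS = 4913.4714 / 262.6996 = 18.7038

18.7038 days


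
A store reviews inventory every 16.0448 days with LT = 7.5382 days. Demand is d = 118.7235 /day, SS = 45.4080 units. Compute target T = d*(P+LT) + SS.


P + LT = 23.5830
d*(P+LT) = 118.7235 * 23.5830 = 2799.8563
T = 2799.8563 + 45.4080 = 2845.2643

2845.2643 units


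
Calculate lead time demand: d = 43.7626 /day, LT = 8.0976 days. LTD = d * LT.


LTD = 43.7626 * 8.0976 = 354.3720

354.3720 units


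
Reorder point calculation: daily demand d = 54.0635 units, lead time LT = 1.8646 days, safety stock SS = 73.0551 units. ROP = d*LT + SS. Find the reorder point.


d*LT = 54.0635 * 1.8646 = 100.8068
ROP = 100.8068 + 73.0551 = 173.8619

173.8619 units


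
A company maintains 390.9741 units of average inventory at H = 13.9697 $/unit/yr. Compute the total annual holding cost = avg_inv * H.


Cost = 390.9741 * 13.9697 = 5461.7909

5461.7909 $/yr


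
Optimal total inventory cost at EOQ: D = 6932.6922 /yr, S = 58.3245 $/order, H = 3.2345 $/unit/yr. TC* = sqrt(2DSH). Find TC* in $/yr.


2*D*S*H = 2615713.0204
TC* = sqrt(2615713.0204) = 1617.3166

1617.3166 $/yr


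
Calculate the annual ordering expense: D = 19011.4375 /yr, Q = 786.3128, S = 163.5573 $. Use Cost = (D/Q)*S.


Number of orders = D/Q = 24.1780
Cost = 24.1780 * 163.5573 = 3954.4815

3954.4815 $/yr


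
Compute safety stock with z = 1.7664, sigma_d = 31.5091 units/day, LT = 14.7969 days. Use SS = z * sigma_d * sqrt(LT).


sqrt(LT) = sqrt(14.7969) = 3.8467
SS = 1.7664 * 31.5091 * 3.8467 = 214.0969

214.0969 units


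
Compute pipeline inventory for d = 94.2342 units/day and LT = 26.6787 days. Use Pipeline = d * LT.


Pipeline = 94.2342 * 26.6787 = 2514.0460

2514.0460 units


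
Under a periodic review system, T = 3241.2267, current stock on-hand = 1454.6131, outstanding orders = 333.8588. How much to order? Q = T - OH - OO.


Inventory position = OH + OO = 1454.6131 + 333.8588 = 1788.4719
Q = 3241.2267 - 1788.4719 = 1452.7548

1452.7548 units


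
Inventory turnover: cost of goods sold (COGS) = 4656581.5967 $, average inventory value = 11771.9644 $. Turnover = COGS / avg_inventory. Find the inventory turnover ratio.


Turnover = 4656581.5967 / 11771.9644 = 395.5654

395.5654


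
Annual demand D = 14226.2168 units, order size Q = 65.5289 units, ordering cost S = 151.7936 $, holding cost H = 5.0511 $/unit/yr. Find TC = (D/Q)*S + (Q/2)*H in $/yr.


Ordering cost = D*S/Q = 32954.1418
Holding cost = Q*H/2 = 165.4965
TC = 32954.1418 + 165.4965 = 33119.6383

33119.6383 $/yr


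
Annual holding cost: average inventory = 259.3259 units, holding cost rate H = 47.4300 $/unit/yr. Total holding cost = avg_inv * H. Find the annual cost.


Cost = 259.3259 * 47.4300 = 12299.8274

12299.8274 $/yr


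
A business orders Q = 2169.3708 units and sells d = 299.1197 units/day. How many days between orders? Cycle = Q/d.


Cycle = 2169.3708 / 299.1197 = 7.2525

7.2525 days


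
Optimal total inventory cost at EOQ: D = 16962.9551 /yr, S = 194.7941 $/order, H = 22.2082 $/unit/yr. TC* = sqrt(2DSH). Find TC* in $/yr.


2*D*S*H = 146764380.8494
TC* = sqrt(146764380.8494) = 12114.6350

12114.6350 $/yr


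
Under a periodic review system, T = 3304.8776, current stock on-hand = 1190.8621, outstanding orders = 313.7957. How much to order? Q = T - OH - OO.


Inventory position = OH + OO = 1190.8621 + 313.7957 = 1504.6578
Q = 3304.8776 - 1504.6578 = 1800.2198

1800.2198 units


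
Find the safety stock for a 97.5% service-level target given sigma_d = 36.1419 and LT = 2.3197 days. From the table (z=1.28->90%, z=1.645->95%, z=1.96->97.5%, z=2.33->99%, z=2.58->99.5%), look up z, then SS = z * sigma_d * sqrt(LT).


From the table, SL = 97.5% corresponds to z = 1.96
sqrt(LT) = sqrt(2.3197) = 1.5231
SS = 1.96 * 36.1419 * 1.5231 = 107.8904

107.8904 units


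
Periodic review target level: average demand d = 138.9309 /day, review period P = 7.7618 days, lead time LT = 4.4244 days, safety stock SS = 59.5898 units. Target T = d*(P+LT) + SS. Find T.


P + LT = 12.1862
d*(P+LT) = 138.9309 * 12.1862 = 1693.0397
T = 1693.0397 + 59.5898 = 1752.6295

1752.6295 units


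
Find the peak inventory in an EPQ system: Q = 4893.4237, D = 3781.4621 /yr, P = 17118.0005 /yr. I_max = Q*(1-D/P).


D/P = 0.2209
1 - D/P = 0.7791
I_max = 4893.4237 * 0.7791 = 3812.4390

3812.4390 units


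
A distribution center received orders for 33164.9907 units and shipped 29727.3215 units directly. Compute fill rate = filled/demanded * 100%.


FR = 29727.3215 / 33164.9907 * 100 = 89.6346

89.6346%


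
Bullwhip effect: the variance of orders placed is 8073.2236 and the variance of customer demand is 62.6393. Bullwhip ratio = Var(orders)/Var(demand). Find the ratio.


BW = 8073.2236 / 62.6393 = 128.8843

128.8843


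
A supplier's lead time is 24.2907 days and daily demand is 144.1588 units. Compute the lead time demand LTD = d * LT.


LTD = 144.1588 * 24.2907 = 3501.7182

3501.7182 units


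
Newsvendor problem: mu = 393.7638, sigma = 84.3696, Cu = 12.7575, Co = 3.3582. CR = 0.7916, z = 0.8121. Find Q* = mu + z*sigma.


CR = Cu/(Cu+Co) = 12.7575/(12.7575+3.3582) = 0.7916
z = 0.8121
Q* = 393.7638 + 0.8121 * 84.3696 = 462.2804

462.2804 units


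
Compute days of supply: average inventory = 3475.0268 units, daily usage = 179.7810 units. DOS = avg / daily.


DOS = 3475.0268 / 179.7810 = 19.3292

19.3292 days


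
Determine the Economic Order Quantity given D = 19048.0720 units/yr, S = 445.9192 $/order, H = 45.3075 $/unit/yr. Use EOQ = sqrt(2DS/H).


2*D*S = 2 * 19048.0720 * 445.9192 = 16987802.0556
2*D*S/H = 374944.5910
EOQ = sqrt(374944.5910) = 612.3272

612.3272 units


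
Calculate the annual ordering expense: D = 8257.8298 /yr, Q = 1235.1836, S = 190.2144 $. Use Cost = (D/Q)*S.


Number of orders = D/Q = 6.6855
Cost = 6.6855 * 190.2144 = 1271.6799

1271.6799 $/yr


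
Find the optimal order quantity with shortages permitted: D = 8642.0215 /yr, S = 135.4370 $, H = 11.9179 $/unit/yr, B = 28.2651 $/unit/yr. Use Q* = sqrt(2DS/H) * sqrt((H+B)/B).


sqrt(2DS/H) = 443.1915
sqrt((H+B)/B) = 1.1923
Q* = 443.1915 * 1.1923 = 528.4299

528.4299 units


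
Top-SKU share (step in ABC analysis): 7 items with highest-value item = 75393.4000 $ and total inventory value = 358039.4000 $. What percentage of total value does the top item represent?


Top item = 75393.4000
Total = 358039.4000
Percentage = 75393.4000 / 358039.4000 * 100 = 21.0573

21.0573%


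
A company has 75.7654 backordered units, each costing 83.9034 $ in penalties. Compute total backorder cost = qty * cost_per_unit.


Total = 75.7654 * 83.9034 = 6356.9747

6356.9747 $


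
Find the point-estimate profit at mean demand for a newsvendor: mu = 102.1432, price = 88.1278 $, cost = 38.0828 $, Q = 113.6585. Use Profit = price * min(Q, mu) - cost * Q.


Sales at mu = min(113.6585, 102.1432) = 102.1432
Revenue = 88.1278 * 102.1432 = 9001.6555
Total cost = 38.0828 * 113.6585 = 4328.4339
Profit = 9001.6555 - 4328.4339 = 4673.2216

4673.2216 $


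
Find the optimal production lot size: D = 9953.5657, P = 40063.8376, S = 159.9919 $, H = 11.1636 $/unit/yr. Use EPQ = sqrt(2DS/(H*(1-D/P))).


1 - D/P = 1 - 0.2484 = 0.7516
H*(1-D/P) = 8.3901
2DS = 3184979.7762
EPQ = sqrt(379612.3050) = 616.1269

616.1269 units


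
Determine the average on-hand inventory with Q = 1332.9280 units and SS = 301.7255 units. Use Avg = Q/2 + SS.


Q/2 = 666.4640
Avg = 666.4640 + 301.7255 = 968.1895

968.1895 units


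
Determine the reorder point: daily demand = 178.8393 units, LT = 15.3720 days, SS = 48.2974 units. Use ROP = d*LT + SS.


d*LT = 178.8393 * 15.3720 = 2749.1177
ROP = 2749.1177 + 48.2974 = 2797.4151

2797.4151 units


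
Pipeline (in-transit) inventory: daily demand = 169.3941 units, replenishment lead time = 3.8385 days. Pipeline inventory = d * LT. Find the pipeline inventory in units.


Pipeline = 169.3941 * 3.8385 = 650.2193

650.2193 units


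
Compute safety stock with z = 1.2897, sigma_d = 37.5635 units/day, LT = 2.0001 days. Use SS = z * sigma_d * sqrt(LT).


sqrt(LT) = sqrt(2.0001) = 1.4142
SS = 1.2897 * 37.5635 * 1.4142 = 68.5142

68.5142 units


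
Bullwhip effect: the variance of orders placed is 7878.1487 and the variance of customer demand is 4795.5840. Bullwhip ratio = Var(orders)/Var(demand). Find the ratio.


BW = 7878.1487 / 4795.5840 = 1.6428

1.6428


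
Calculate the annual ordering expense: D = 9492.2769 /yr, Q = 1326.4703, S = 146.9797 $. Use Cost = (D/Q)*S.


Number of orders = D/Q = 7.1560
Cost = 7.1560 * 146.9797 = 1051.7929

1051.7929 $/yr


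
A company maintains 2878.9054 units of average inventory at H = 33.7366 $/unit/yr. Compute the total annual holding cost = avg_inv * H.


Cost = 2878.9054 * 33.7366 = 97124.4799

97124.4799 $/yr


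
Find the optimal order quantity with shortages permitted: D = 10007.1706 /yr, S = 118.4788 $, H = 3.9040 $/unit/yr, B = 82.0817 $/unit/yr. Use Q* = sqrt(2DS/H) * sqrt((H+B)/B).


sqrt(2DS/H) = 779.3563
sqrt((H+B)/B) = 1.0235
Q* = 779.3563 * 1.0235 = 797.6751

797.6751 units


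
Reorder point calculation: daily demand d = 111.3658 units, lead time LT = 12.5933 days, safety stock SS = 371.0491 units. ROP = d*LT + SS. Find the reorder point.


d*LT = 111.3658 * 12.5933 = 1402.4629
ROP = 1402.4629 + 371.0491 = 1773.5120

1773.5120 units


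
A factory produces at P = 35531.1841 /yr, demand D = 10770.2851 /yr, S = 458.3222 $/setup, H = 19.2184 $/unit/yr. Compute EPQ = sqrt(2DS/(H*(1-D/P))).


1 - D/P = 1 - 0.3031 = 0.6969
H*(1-D/P) = 13.3929
2DS = 9872521.5233
EPQ = sqrt(737147.0522) = 858.5727

858.5727 units


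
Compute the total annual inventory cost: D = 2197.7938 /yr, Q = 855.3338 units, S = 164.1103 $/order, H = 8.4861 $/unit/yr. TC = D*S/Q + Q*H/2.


Ordering cost = D*S/Q = 421.6840
Holding cost = Q*H/2 = 3629.2241
TC = 421.6840 + 3629.2241 = 4050.9081

4050.9081 $/yr


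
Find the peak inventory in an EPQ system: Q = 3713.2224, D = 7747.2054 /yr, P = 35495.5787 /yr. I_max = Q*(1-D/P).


D/P = 0.2183
1 - D/P = 0.7817
I_max = 3713.2224 * 0.7817 = 2902.7807

2902.7807 units


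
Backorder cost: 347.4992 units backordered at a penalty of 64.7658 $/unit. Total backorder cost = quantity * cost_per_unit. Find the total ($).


Total = 347.4992 * 64.7658 = 22506.0637

22506.0637 $


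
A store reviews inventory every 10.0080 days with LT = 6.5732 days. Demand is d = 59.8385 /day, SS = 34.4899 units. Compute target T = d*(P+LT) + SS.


P + LT = 16.5812
d*(P+LT) = 59.8385 * 16.5812 = 992.1941
T = 992.1941 + 34.4899 = 1026.6840

1026.6840 units


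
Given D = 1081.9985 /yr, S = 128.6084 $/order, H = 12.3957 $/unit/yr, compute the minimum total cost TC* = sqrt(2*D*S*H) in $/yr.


2*D*S*H = 3449824.8528
TC* = sqrt(3449824.8528) = 1857.3704

1857.3704 $/yr


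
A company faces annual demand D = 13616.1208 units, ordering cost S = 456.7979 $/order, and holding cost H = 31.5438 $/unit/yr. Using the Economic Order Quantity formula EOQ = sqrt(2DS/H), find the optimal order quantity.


2*D*S = 2 * 13616.1208 * 456.7979 = 12439630.7752
2*D*S/H = 394360.5645
EOQ = sqrt(394360.5645) = 627.9813

627.9813 units


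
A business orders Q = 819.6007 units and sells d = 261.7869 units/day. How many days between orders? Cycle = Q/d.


Cycle = 819.6007 / 261.7869 = 3.1308

3.1308 days


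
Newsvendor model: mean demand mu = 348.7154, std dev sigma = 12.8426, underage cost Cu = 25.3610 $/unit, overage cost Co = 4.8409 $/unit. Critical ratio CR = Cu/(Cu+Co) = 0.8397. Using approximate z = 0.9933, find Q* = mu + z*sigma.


CR = Cu/(Cu+Co) = 25.3610/(25.3610+4.8409) = 0.8397
z = 0.9933
Q* = 348.7154 + 0.9933 * 12.8426 = 361.4720

361.4720 units


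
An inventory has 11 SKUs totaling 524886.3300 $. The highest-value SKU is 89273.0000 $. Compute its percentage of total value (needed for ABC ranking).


Top item = 89273.0000
Total = 524886.3300
Percentage = 89273.0000 / 524886.3300 * 100 = 17.0081

17.0081%


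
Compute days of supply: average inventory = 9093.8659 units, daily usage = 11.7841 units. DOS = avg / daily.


DOS = 9093.8659 / 11.7841 = 771.7064

771.7064 days


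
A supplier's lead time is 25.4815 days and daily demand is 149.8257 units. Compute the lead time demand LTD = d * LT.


LTD = 149.8257 * 25.4815 = 3817.7836

3817.7836 units


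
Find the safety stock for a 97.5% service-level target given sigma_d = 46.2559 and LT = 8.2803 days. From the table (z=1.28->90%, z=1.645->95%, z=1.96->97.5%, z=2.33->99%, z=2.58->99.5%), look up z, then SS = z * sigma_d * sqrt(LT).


From the table, SL = 97.5% corresponds to z = 1.96
sqrt(LT) = sqrt(8.2803) = 2.8776
SS = 1.96 * 46.2559 * 2.8776 = 260.8833

260.8833 units


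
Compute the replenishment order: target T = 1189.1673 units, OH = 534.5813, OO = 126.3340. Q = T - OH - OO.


Inventory position = OH + OO = 534.5813 + 126.3340 = 660.9153
Q = 1189.1673 - 660.9153 = 528.2520

528.2520 units


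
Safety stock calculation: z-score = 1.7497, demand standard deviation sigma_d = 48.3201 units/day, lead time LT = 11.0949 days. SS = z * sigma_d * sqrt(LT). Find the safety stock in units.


sqrt(LT) = sqrt(11.0949) = 3.3309
SS = 1.7497 * 48.3201 * 3.3309 = 281.6133

281.6133 units


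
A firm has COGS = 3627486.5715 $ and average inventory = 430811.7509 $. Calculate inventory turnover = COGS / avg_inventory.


Turnover = 3627486.5715 / 430811.7509 = 8.4201

8.4201


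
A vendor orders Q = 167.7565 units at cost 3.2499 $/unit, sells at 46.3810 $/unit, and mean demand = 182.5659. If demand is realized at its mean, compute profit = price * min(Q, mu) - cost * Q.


Sales at mu = min(167.7565, 182.5659) = 167.7565
Revenue = 46.3810 * 167.7565 = 7780.7142
Total cost = 3.2499 * 167.7565 = 545.1918
Profit = 7780.7142 - 545.1918 = 7235.5224

7235.5224 $


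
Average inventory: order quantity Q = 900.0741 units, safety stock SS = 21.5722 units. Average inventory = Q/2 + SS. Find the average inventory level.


Q/2 = 450.0371
Avg = 450.0371 + 21.5722 = 471.6093

471.6093 units


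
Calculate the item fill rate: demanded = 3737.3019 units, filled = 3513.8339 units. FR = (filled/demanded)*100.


FR = 3513.8339 / 3737.3019 * 100 = 94.0206

94.0206%


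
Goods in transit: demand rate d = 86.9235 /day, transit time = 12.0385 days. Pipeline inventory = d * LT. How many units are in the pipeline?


Pipeline = 86.9235 * 12.0385 = 1046.4286

1046.4286 units


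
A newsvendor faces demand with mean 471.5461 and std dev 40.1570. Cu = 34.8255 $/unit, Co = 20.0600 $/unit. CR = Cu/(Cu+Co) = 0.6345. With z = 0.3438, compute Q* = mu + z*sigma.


CR = Cu/(Cu+Co) = 34.8255/(34.8255+20.0600) = 0.6345
z = 0.3438
Q* = 471.5461 + 0.3438 * 40.1570 = 485.3521

485.3521 units


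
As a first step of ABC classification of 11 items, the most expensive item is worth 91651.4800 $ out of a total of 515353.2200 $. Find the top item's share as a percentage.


Top item = 91651.4800
Total = 515353.2200
Percentage = 91651.4800 / 515353.2200 * 100 = 17.7842

17.7842%


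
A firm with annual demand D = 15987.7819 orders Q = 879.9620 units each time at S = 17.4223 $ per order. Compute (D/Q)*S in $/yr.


Number of orders = D/Q = 18.1687
Cost = 18.1687 * 17.4223 = 316.5409

316.5409 $/yr


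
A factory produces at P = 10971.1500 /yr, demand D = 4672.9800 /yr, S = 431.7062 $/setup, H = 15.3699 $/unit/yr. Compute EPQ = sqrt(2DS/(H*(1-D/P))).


1 - D/P = 1 - 0.4259 = 0.5741
H*(1-D/P) = 8.8233
2DS = 4034708.8770
EPQ = sqrt(457276.5556) = 676.2223

676.2223 units


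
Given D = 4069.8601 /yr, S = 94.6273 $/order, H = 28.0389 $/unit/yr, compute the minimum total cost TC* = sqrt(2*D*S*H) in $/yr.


2*D*S*H = 21596675.1940
TC* = sqrt(21596675.1940) = 4647.2223

4647.2223 $/yr


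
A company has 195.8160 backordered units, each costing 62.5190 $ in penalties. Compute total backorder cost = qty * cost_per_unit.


Total = 195.8160 * 62.5190 = 12242.2205

12242.2205 $


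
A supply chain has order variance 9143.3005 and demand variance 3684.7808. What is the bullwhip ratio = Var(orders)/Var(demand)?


BW = 9143.3005 / 3684.7808 = 2.4814

2.4814


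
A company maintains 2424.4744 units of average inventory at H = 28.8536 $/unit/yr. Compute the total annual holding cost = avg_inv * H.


Cost = 2424.4744 * 28.8536 = 69954.8145

69954.8145 $/yr


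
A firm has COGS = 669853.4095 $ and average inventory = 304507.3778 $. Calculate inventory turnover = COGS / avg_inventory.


Turnover = 669853.4095 / 304507.3778 = 2.1998

2.1998


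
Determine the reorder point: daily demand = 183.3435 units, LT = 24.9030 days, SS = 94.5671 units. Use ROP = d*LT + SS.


d*LT = 183.3435 * 24.9030 = 4565.8032
ROP = 4565.8032 + 94.5671 = 4660.3703

4660.3703 units
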